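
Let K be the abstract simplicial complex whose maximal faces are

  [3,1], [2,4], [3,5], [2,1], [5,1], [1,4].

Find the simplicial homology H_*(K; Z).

H_0 = Z,  H_1 = Z^2.

We work with the vertex ordering 1 < 2 < 3 < 4 < 5. The simplices of K, each written with vertices in increasing order, are:

  0-simplices (5): [1], [2], [3], [4], [5]
  1-simplices (6): [1,2], [1,3], [1,4], [1,5], [2,4], [3,5]

giving chain groups C_0 ≅ Z^5, C_1 ≅ Z^6.

Boundary ∂_1: C_1 → C_0 sends each edge [p,q] (with p < q) to q − p.
This gives a 5×6 integer matrix of rank 4; reducing to Smith normal form yields diagonal entries (1,1,1,1).

Computing H_k = (kernel of ∂_k) / (image of ∂_{k+1}):

  H_0: rank C_0 − rank ∂_1 = 5 − 4 = 1, and the invariant factors of ∂_1 are all 1, so H_0 = Z.
  H_1: rank ker ∂_1 − rank ∂_2 = (6 − 4) − 0 = 2, and there is no ∂_2, so H_1 = Z^2.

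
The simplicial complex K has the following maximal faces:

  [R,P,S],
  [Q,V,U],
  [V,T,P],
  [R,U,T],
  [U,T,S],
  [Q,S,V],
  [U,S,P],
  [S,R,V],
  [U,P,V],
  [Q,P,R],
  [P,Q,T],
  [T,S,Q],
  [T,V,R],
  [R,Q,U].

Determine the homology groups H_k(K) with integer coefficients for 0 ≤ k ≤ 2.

Order the vertices as P < Q < R < S < T < U < V. Listing each simplex with vertices in this order, K has dimension 2 with simplices:

  0-simplices (7): P, Q, R, S, T, U, V
  1-simplices (21): PQ, PR, PS, PT, PU, PV, QR, QS, QT, QU, QV, RS, RT, RU, RV, ST, SU, SV, TU, TV, UV
  2-simplices (14): PQR, PQT, PRS, PSU, PTV, PUV, QRU, QST, QSV, QUV, RSV, RTU, RTV, STU

giving chain groups C_0 ≅ Z^7, C_1 ≅ Z^21, C_2 ≅ Z^14.

The boundary map ∂_1: C_1 → C_0 sends each edge [p,q] (with p < q) to q − p.
The 7×21 boundary matrix has rank 6 and Smith normal form diag(1,1,1,1,1,1).

Boundary ∂_2: C_2 → C_1 acts by ∂[p,q,r] = [q,r] − [p,r] + [p,q]. For instance
  ∂PUV = UV − PV + PU,
  ∂RTV = TV − RV + RT.
As a 21×14 matrix over Z this has rank 13, with invariant factors (1,1,1,1,1,1,1,1,1,1,1,1,1).

Now H_k = ker ∂_k / im ∂_{k+1}, so:

  H_0: rank C_0 − rank ∂_1 = 7 − 6 = 1, and the invariant factors of ∂_1 are all 1, so H_0 = Z.
  H_1: rank ker ∂_1 − rank ∂_2 = (21 − 6) − 13 = 2, and the invariant factors of ∂_2 are all 1, so H_1 = Z^2.
  H_2: rank ker ∂_2 − rank ∂_3 = (14 − 13) − 0 = 1, and there is no ∂_3, so H_2 = Z.

(K is a triangulation of the torus T^2.)

H_0 = Z,  H_1 = Z^2,  H_2 = Z.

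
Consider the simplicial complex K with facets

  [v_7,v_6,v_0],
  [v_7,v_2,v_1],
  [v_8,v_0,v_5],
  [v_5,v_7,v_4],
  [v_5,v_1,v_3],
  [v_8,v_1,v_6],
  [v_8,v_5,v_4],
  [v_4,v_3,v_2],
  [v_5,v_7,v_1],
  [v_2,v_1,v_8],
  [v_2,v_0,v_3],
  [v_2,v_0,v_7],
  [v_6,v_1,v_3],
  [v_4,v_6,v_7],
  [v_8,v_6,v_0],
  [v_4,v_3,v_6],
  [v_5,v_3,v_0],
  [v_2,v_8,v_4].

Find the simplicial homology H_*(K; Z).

Fix the vertex order v_0 < v_1 < v_2 < v_3 < v_4 < v_5 < v_6 < v_7 < v_8 and write every simplex with vertices in increasing order. Then dim K = 2 and the simplices of K are:

  0-simplices (9): [v_0], [v_1], [v_2], [v_3], [v_4], [v_5], [v_6], [v_7], [v_8]
  1-simplices (27): (27 of them)
  2-simplices (18): (18 of them)

so the chain groups are C_0 ≅ Z^9, C_1 ≅ Z^27, C_2 ≅ Z^18.

Boundary ∂_1: C_1 → C_0 is given by ∂[p,q] = [q] − [p]. For instance
  ∂[v_6,v_8] = [v_8] − [v_6].
The resulting 9×27 matrix has rank 8, and its Smith normal form has invariant factors (1,1,1,1,1,1,1,1).

Boundary ∂_2: C_2 → C_1 acts by ∂[p,q,r] = [q,r] − [p,r] + [p,q]. For instance
  ∂[v_1,v_2,v_7] = [v_2,v_7] − [v_1,v_7] + [v_1,v_2],
  ∂[v_0,v_3,v_5] = [v_3,v_5] − [v_0,v_5] + [v_0,v_3].
The 27×18 boundary matrix has rank 17 and Smith normal form diag(1,1,1,1,1,1,1,1,1,1,1,1,1,1,1,1,1).

Now H_k = ker ∂_k / im ∂_{k+1}, so:

  H_0: rank C_0 − rank ∂_1 = 9 − 8 = 1, and the invariant factors of ∂_1 are all 1, so H_0 = Z.
  H_1: rank ker ∂_1 − rank ∂_2 = (27 − 8) − 17 = 2, and the invariant factors of ∂_2 are all 1, so H_1 = Z^2.
  H_2: rank ker ∂_2 − rank ∂_3 = (18 − 17) − 0 = 1, and there is no ∂_3, so H_2 = Z.

H_0 = Z,  H_1 = Z^2,  H_2 = Z.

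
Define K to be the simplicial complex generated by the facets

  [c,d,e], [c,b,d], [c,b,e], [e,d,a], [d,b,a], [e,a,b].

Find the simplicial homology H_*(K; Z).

H_0 = Z,  H_1 = 0,  H_2 = Z.

K has 5 vertices, 9 edges, 6 triangles.
rank ∂_0 = 0, rank ∂_1 = 4 ⇒ b_0 = 5 − 0 − 4 = 1; all invariant factors of ∂_1 are 1 so no torsion. So H_0 ≅ Z.
rank ∂_1 = 4, rank ∂_2 = 5 ⇒ b_1 = 9 − 4 − 5 = 0; all invariant factors of ∂_2 are 1 so no torsion. So H_1 ≅ 0.
rank ∂_2 = 5, rank ∂_3 = 0 ⇒ b_2 = 6 − 5 − 0 = 1. So H_2 ≅ Z.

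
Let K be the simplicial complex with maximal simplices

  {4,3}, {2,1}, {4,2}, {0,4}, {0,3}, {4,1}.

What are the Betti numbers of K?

Fix the vertex order 0 < 1 < 2 < 3 < 4 and write every simplex with vertices in increasing order. Then dim K = 1 and the simplices of K are:

  0-simplices (5): [0], [1], [2], [3], [4]
  1-simplices (6): [0,3], [0,4], [1,2], [1,4], [2,4], [3,4]

giving chain groups C_0 ≅ Z^5, C_1 ≅ Z^6.

The boundary map ∂_1: C_1 → C_0 maps an edge to its endpoints' difference, ∂[p,q] = q − p. For instance
  ∂[0,3] = [3] − [0].
The resulting 5×6 matrix has rank 4, and its Smith normal form has invariant factors (1,1,1,1).

Reading off H_k = ker ∂_k / im ∂_{k+1}:

  H_0: rank C_0 − rank ∂_1 = 5 − 4 = 1, and the invariant factors of ∂_1 are all 1, so H_0 ≅ Z.
  H_1: rank ker ∂_1 − rank ∂_2 = (6 − 4) − 0 = 2, and there is no ∂_2, so H_1 ≅ Z^2.

Hence the Betti numbers are b_0 = 1, b_1 = 2.

b_0 = 1, b_1 = 2.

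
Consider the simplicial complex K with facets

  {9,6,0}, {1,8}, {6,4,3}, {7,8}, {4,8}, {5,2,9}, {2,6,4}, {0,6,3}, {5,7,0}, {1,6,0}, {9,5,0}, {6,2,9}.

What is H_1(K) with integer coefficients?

H_1 = Z^2.

Fix the vertex order 0 < 1 < 2 < 3 < 4 < 5 < 6 < 7 < 8 < 9 and write every simplex with vertices in increasing order. Then dim K = 2 and the simplices of K are:

  0-simplices (10): [0], [1], [2], [3], [4], [5], [6], [7], [8], [9]
  1-simplices (20): [0,1], [0,3], [0,5], [0,6], [0,7], [0,9], [1,6], [1,8], [2,4], [2,5], [2,6], [2,9], [3,4], [3,6], [4,6], [4,8], [5,7], [5,9], [6,9], [7,8]
  2-simplices (9): [0,1,6], [0,3,6], [0,5,7], [0,5,9], [0,6,9], [2,4,6], [2,5,9], [2,6,9], [3,4,6]

so the chain groups are C_0 ≅ Z^10, C_1 ≅ Z^20, C_2 ≅ Z^9.

Boundary ∂_1: C_1 → C_0 is given by ∂[p,q] = [q] − [p]. For instance
  ∂[6,9] = [9] − [6].
The 10×20 boundary matrix has rank 9 and Smith normal form diag(1,1,1,1,1,1,1,1,1).

Boundary ∂_2: C_2 → C_1 sends each 2-simplex [p,q,r] to [q,r] − [p,r] + [p,q]. For instance
  ∂[0,5,7] = [5,7] − [0,7] + [0,5],
  ∂[0,1,6] = [1,6] − [0,6] + [0,1].
The resulting 20×9 matrix has rank 9, and its Smith normal form has invariant factors (1,1,1,1,1,1,1,1,1).

Now H_k = ker ∂_k / im ∂_{k+1}, so:

  H_1: rank ker ∂_1 − rank ∂_2 = (20 − 9) − 9 = 2, and the invariant factors of ∂_2 are all 1, so H_1 ≅ Z^2.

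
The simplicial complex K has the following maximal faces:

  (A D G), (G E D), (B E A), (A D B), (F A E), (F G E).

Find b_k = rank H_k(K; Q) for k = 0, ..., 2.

Fix the vertex order A < B < D < E < F < G and write every simplex with vertices in increasing order. Then dim K = 2 and the simplices of K are:

  0-simplices (6): A, B, D, E, F, G
  1-simplices (12): AB, AD, AE, AF, AG, BD, BE, DE, DG, EF, EG, FG
  2-simplices (6): ABD, ABE, ADG, AEF, DEG, EFG

giving chain groups C_0 ≅ Z^6, C_1 ≅ Z^12, C_2 ≅ Z^6.

∂_1: C_1 → C_0 maps an edge to its endpoints' difference, ∂[p,q] = q − p. For instance
  ∂BE = E − B.
The 6×12 boundary matrix has rank 5 and Smith normal form diag(1,1,1,1,1).

Boundary ∂_2: C_2 → C_1 maps a triangle to the signed sum of its edges. For instance
  ∂ABE = BE − AE + AB,
  ∂AEF = EF − AF + AE.
This gives a 12×6 integer matrix of rank 6; reducing to Smith normal form yields diagonal entries (1,1,1,1,1,1).

Reading off H_k = ker ∂_k / im ∂_{k+1}:

  H_0: rank C_0 − rank ∂_1 = 6 − 5 = 1, and the invariant factors of ∂_1 are all 1, so H_0 = Z.
  H_1: rank ker ∂_1 − rank ∂_2 = (12 − 5) − 6 = 1, and the invariant factors of ∂_2 are all 1, so H_1 = Z.
  H_2: rank ker ∂_2 − rank ∂_3 = (6 − 6) − 0 = 0, and there is no ∂_3, so H_2 = 0.

(K is a triangulation of the cylinder S^1 x I.)

Hence the Betti numbers are b_0 = 1, b_1 = 1, b_2 = 0.

b_0 = 1, b_1 = 1, b_2 = 0.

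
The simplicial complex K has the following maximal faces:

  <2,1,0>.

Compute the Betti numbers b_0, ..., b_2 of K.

b_0 = 1, b_1 = 0, b_2 = 0.

Take the total order 0 < 1 < 2 on the vertex set. Then K (dimension 2) consists of the simplices:

  0-simplices (3): [0], [1], [2]
  1-simplices (3): [0,1], [0,2], [1,2]
  2-simplices (1): [0,1,2]

Hence C_0 ≅ Z^3, C_1 ≅ Z^3, C_2 ≅ Z^1.

The boundary map ∂_1: C_1 → C_0 is given by ∂[p,q] = [q] − [p].
This gives a 3×3 integer matrix of rank 2; reducing to Smith normal form yields diagonal entries (1,1).

The boundary map ∂_2: C_2 → C_1 maps a triangle to the signed sum of its edges. For instance
  ∂[0,1,2] = [1,2] − [0,2] + [0,1].
As a 3×1 matrix over Z this has rank 1, with invariant factors (1).

Computing H_k = (kernel of ∂_k) / (image of ∂_{k+1}):

  H_0: rank C_0 − rank ∂_1 = 3 − 2 = 1, and the invariant factors of ∂_1 are all 1, so H_0 = Z.
  H_1: rank ker ∂_1 − rank ∂_2 = (3 − 2) − 1 = 0, and the invariant factors of ∂_2 are all 1, so H_1 = 0.
  H_2: rank ker ∂_2 − rank ∂_3 = (1 − 1) − 0 = 0, and there is no ∂_3, so H_2 = 0.

As a check, the Euler characteristic is 3 − 3 + 1 = 1, which agrees with 1 − 0 + 0 = 1.

Hence the Betti numbers are b_0 = 1, b_1 = 0, b_2 = 0.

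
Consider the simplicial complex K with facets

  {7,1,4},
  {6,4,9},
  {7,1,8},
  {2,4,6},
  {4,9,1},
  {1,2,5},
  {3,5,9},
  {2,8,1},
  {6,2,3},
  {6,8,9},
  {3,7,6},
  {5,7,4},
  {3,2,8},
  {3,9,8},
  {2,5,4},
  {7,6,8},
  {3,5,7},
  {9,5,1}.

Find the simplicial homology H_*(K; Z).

Fix the vertex order 1 < 2 < 3 < 4 < 5 < 6 < 7 < 8 < 9 and write every simplex with vertices in increasing order. Then dim K = 2 and the simplices of K are:

  0-simplices (9): [1], [2], [3], [4], [5], [6], [7], [8], [9]
  1-simplices (27): (27 of them)
  2-simplices (18): [1,2,5], [1,2,8], [1,4,7], [1,4,9], [1,5,9], [1,7,8], [2,3,6], [2,3,8], [2,4,5], [2,4,6], [3,5,7], [3,5,9], [3,6,7], [3,8,9], [4,5,7], [4,6,9], [6,7,8], [6,8,9]

Hence C_0 ≅ Z^9, C_1 ≅ Z^27, C_2 ≅ Z^18.

Boundary ∂_1: C_1 → C_0 maps an edge to its endpoints' difference, ∂[p,q] = q − p.
The 9×27 boundary matrix has rank 8 and Smith normal form diag(1,1,1,1,1,1,1,1).

The boundary map ∂_2: C_2 → C_1 maps a triangle to the signed sum of its edges. For instance
  ∂[2,4,5] = [4,5] − [2,5] + [2,4],
  ∂[1,2,5] = [2,5] − [1,5] + [1,2].
This gives a 27×18 integer matrix of rank 18; reducing to Smith normal form yields diagonal entries (1,1,1,1,1,1,1,1,1,1,1,1,1,1,1,1,1,2).

Now H_k = ker ∂_k / im ∂_{k+1}, so:

  H_0: rank C_0 − rank ∂_1 = 9 − 8 = 1, and the invariant factors of ∂_1 are all 1, so H_0 ≅ Z.
  H_1: rank ker ∂_1 − rank ∂_2 = (27 − 8) − 18 = 1, and ∂_2 has invariant factor 2 > 1, so H_1 ≅ Z ⊕ Z/2.
  H_2: rank ker ∂_2 − rank ∂_3 = (18 − 18) − 0 = 0, and there is no ∂_3, so H_2 ≅ 0.

As a check, the Euler characteristic is 9 − 27 + 18 = 0, which agrees with 1 − 1 + 0 = 0.

H_0 = Z,  H_1 = Z ⊕ Z/2,  H_2 = 0.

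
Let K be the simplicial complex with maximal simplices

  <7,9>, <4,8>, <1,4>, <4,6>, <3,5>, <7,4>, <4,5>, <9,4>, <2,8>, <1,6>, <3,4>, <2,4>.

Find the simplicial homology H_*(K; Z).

H_0 = Z,  H_1 = Z^4.

We work with the vertex ordering 1 < 2 < 3 < 4 < 5 < 6 < 7 < 8 < 9. The simplices of K, each written with vertices in increasing order, are:

  0-simplices (9): [1], [2], [3], [4], [5], [6], [7], [8], [9]
  1-simplices (12): [1,4], [1,6], [2,4], [2,8], [3,4], [3,5], [4,5], [4,6], [4,7], [4,8], [4,9], [7,9]

giving chain groups C_0 ≅ Z^9, C_1 ≅ Z^12.

∂_1: C_1 → C_0 sends each edge [p,q] (with p < q) to q − p.
The resulting 9×12 matrix has rank 8, and its Smith normal form has invariant factors (1,1,1,1,1,1,1,1).

Computing H_k = (kernel of ∂_k) / (image of ∂_{k+1}):

  H_0: rank C_0 − rank ∂_1 = 9 − 8 = 1, and the invariant factors of ∂_1 are all 1, so H_0 ≅ Z.
  H_1: rank ker ∂_1 − rank ∂_2 = (12 − 8) − 0 = 4, and there is no ∂_2, so H_1 ≅ Z^4.

(K is a triangulation of a wedge of 4 circles.)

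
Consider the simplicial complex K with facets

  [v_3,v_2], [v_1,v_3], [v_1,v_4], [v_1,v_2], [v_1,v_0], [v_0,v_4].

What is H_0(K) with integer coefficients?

Fix the vertex order v_0 < v_1 < v_2 < v_3 < v_4 and write every simplex with vertices in increasing order. Then dim K = 1 and the simplices of K are:

  0-simplices (5): [v_0], [v_1], [v_2], [v_3], [v_4]
  1-simplices (6): [v_0,v_1], [v_0,v_4], [v_1,v_2], [v_1,v_3], [v_1,v_4], [v_2,v_3]

giving chain groups C_0 ≅ Z^5, C_1 ≅ Z^6.

∂_1: C_1 → C_0 is given by ∂[p,q] = [q] − [p]. For instance
  ∂[v_0,v_4] = [v_4] − [v_0].
This gives a 5×6 integer matrix of rank 4; reducing to Smith normal form yields diagonal entries (1,1,1,1).

Now H_k = ker ∂_k / im ∂_{k+1}, so:

  H_0: rank C_0 − rank ∂_1 = 5 − 4 = 1, and the invariant factors of ∂_1 are all 1, so H_0 = Z.

(K is a triangulation of a wedge of 2 circles.)

H_0 = Z.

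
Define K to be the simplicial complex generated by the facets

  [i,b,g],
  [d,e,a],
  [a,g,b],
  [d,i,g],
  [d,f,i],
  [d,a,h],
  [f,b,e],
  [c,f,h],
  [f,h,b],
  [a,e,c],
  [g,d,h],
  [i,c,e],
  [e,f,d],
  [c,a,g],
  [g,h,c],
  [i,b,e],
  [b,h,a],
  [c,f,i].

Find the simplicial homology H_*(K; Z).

H_0 = Z,  H_1 = Z ⊕ Z/2,  H_2 = 0.

Take the total order a < b < c < d < e < f < g < h < i on the vertex set. Then K (dimension 2) consists of the simplices:

  0-simplices (9): a, b, c, d, e, f, g, h, i
  1-simplices (27): ab, ac, ad, ae, ag, ah, be, bf, bg, bh, bi, ce, cf, cg, ch, ci, de, df, dg, dh, di, ef, ei, fh, fi, gh, gi
  2-simplices (18): abg, abh, ace, acg, ade, adh, bef, bei, bfh, bgi, cei, cfh, cfi, cgh, def, dfi, dgh, dgi

Hence C_0 ≅ Z^9, C_1 ≅ Z^27, C_2 ≅ Z^18.

The boundary map ∂_1: C_1 → C_0 maps an edge to its endpoints' difference, ∂[p,q] = q − p. For instance
  ∂be = e − b.
The 9×27 boundary matrix has rank 8 and Smith normal form diag(1,1,1,1,1,1,1,1).

Boundary ∂_2: C_2 → C_1 sends each 2-simplex [p,q,r] to [q,r] − [p,r] + [p,q]. For instance
  ∂cgh = gh − ch + cg,
  ∂bef = ef − bf + be.
The resulting 27×18 matrix has rank 18, and its Smith normal form has invariant factors (1,1,1,1,1,1,1,1,1,1,1,1,1,1,1,1,1,2).

Reading off H_k = ker ∂_k / im ∂_{k+1}:

  H_0: rank C_0 − rank ∂_1 = 9 − 8 = 1, and the invariant factors of ∂_1 are all 1, so H_0 = Z.
  H_1: rank ker ∂_1 − rank ∂_2 = (27 − 8) − 18 = 1, and ∂_2 has invariant factor 2 > 1, so H_1 = Z ⊕ Z/2.
  H_2: rank ker ∂_2 − rank ∂_3 = (18 − 18) − 0 = 0, and there is no ∂_3, so H_2 = 0.

As a check, the Euler characteristic is 9 − 27 + 18 = 0, which agrees with 1 − 1 + 0 = 0.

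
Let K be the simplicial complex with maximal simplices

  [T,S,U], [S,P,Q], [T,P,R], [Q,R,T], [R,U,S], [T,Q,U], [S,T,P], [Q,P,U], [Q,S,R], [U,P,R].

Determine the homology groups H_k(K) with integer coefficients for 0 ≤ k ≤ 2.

Fix the vertex order P < Q < R < S < T < U and write every simplex with vertices in increasing order. Then dim K = 2 and the simplices of K are:

  0-simplices (6): P, Q, R, S, T, U
  1-simplices (15): PQ, PR, PS, PT, PU, QR, QS, QT, QU, RS, RT, RU, ST, SU, TU
  2-simplices (10): PQS, PQU, PRT, PRU, PST, QRS, QRT, QTU, RSU, STU

Hence C_0 ≅ Z^6, C_1 ≅ Z^15, C_2 ≅ Z^10.

Boundary ∂_1: C_1 → C_0 maps an edge to its endpoints' difference, ∂[p,q] = q − p.
As a 6×15 matrix over Z this has rank 5, with invariant factors (1,1,1,1,1).

∂_2: C_2 → C_1 acts by ∂[p,q,r] = [q,r] − [p,r] + [p,q]. For instance
  ∂PST = ST − PT + PS,
  ∂PRU = RU − PU + PR.
As a 15×10 matrix over Z this has rank 10, with invariant factors (1,1,1,1,1,1,1,1,1,2).

Computing H_k = (kernel of ∂_k) / (image of ∂_{k+1}):

  H_0: rank C_0 − rank ∂_1 = 6 − 5 = 1, and the invariant factors of ∂_1 are all 1, so H_0 = Z.
  H_1: rank ker ∂_1 − rank ∂_2 = (15 − 5) − 10 = 0, and ∂_2 has invariant factor 2 > 1, so H_1 = Z/2.
  H_2: rank ker ∂_2 − rank ∂_3 = (10 − 10) − 0 = 0, and there is no ∂_3, so H_2 = 0.

As a check, the Euler characteristic is 6 − 15 + 10 = 1, which agrees with 1 − 0 + 0 = 1.
(K is a triangulation of the real projective plane RP^2.)

H_0 ≅ Z,  H_1 ≅ Z/2,  H_2 = 0.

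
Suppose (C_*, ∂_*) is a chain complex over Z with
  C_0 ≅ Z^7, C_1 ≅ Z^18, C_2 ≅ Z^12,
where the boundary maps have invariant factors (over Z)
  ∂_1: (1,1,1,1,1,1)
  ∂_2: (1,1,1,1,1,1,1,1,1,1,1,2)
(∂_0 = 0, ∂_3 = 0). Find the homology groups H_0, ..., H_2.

H_0 ≅ Z,  H_1 ≅ Z/2,  H_2 = 0.

H_0: b_0 = 7 − 0 − 6 = 1; torsion from ∂_1 factors > 1: none. So H_0 ≅ Z.
H_1: b_1 = 18 − 6 − 12 = 0; torsion from ∂_2 factors > 1: [2]. So H_1 ≅ Z/2.
H_2: b_2 = 12 − 12 − 0 = 0; torsion from ∂_3 factors > 1: none. So H_2 ≅ 0.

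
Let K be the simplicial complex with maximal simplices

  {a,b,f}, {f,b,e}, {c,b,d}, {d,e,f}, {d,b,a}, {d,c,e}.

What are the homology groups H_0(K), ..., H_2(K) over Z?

H_0 = Z,  H_1 = Z,  H_2 = 0.

Take the total order a < b < c < d < e < f on the vertex set. Then K (dimension 2) consists of the simplices:

  0-simplices (6): a, b, c, d, e, f
  1-simplices (12): ab, ad, af, bc, bd, be, bf, cd, ce, de, df, ef
  2-simplices (6): abd, abf, bcd, bef, cde, def

so the chain groups are C_0 ≅ Z^6, C_1 ≅ Z^12, C_2 ≅ Z^6.

The boundary map ∂_1: C_1 → C_0 sends each edge [p,q] (with p < q) to q − p. For instance
  ∂bf = f − b.
As a 6×12 matrix over Z this has rank 5, with invariant factors (1,1,1,1,1).

Boundary ∂_2: C_2 → C_1 sends each 2-simplex [p,q,r] to [q,r] − [p,r] + [p,q]. For instance
  ∂bcd = cd − bd + bc,
  ∂bef = ef − bf + be.
The resulting 12×6 matrix has rank 6, and its Smith normal form has invariant factors (1,1,1,1,1,1).

Now H_k = ker ∂_k / im ∂_{k+1}, so:

  H_0: rank C_0 − rank ∂_1 = 6 − 5 = 1, and the invariant factors of ∂_1 are all 1, so H_0 = Z.
  H_1: rank ker ∂_1 − rank ∂_2 = (12 − 5) − 6 = 1, and the invariant factors of ∂_2 are all 1, so H_1 = Z.
  H_2: rank ker ∂_2 − rank ∂_3 = (6 − 6) − 0 = 0, and there is no ∂_3, so H_2 = 0.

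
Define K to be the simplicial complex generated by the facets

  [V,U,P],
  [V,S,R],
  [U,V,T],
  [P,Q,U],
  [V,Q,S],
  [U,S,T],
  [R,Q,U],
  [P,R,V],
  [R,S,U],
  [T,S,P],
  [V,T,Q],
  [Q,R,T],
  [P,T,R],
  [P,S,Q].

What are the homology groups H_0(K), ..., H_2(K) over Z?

We work with the vertex ordering P < Q < R < S < T < U < V. The simplices of K, each written with vertices in increasing order, are:

  0-simplices (7): P, Q, R, S, T, U, V
  1-simplices (21): PQ, PR, PS, PT, PU, PV, QR, QS, QT, QU, QV, RS, RT, RU, RV, ST, SU, SV, TU, TV, UV
  2-simplices (14): PQS, PQU, PRT, PRV, PST, PUV, QRT, QRU, QSV, QTV, RSU, RSV, STU, TUV

giving chain groups C_0 ≅ Z^7, C_1 ≅ Z^21, C_2 ≅ Z^14.

The boundary map ∂_1: C_1 → C_0 sends each edge [p,q] (with p < q) to q − p.
As a 7×21 matrix over Z this has rank 6, with invariant factors (1,1,1,1,1,1).

The boundary map ∂_2: C_2 → C_1 maps a triangle to the signed sum of its edges. For instance
  ∂RSV = SV − RV + RS,
  ∂RSU = SU − RU + RS.
As a 21×14 matrix over Z this has rank 13, with invariant factors (1,1,1,1,1,1,1,1,1,1,1,1,1).

From H_k ≅ ker(∂_k) / im(∂_{k+1}) we obtain:

  H_0: rank C_0 − rank ∂_1 = 7 − 6 = 1, and the invariant factors of ∂_1 are all 1, so H_0 ≅ Z.
  H_1: rank ker ∂_1 − rank ∂_2 = (21 − 6) − 13 = 2, and the invariant factors of ∂_2 are all 1, so H_1 ≅ Z^2.
  H_2: rank ker ∂_2 − rank ∂_3 = (14 − 13) − 0 = 1, and there is no ∂_3, so H_2 ≅ Z.

As a check, the Euler characteristic is 7 − 21 + 14 = 0, which agrees with 1 − 2 + 1 = 0.

H_0 ≅ Z,  H_1 ≅ Z^2,  H_2 ≅ Z.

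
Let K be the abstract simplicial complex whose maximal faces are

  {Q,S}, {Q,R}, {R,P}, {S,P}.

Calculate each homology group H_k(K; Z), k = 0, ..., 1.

We work with the vertex ordering P < Q < R < S. The simplices of K, each written with vertices in increasing order, are:

  0-simplices (4): P, Q, R, S
  1-simplices (4): PR, PS, QR, QS

so the chain groups are C_0 ≅ Z^4, C_1 ≅ Z^4.

∂_1: C_1 → C_0 is given by ∂[p,q] = [q] − [p]. For instance
  ∂QS = S − Q.
As a 4×4 matrix over Z this has rank 3, with invariant factors (1,1,1).

Now H_k = ker ∂_k / im ∂_{k+1}, so:

  H_0: rank C_0 − rank ∂_1 = 4 − 3 = 1, and the invariant factors of ∂_1 are all 1, so H_0 = Z.
  H_1: rank ker ∂_1 − rank ∂_2 = (4 − 3) − 0 = 1, and there is no ∂_2, so H_1 = Z.

H_0 = Z,  H_1 = Z.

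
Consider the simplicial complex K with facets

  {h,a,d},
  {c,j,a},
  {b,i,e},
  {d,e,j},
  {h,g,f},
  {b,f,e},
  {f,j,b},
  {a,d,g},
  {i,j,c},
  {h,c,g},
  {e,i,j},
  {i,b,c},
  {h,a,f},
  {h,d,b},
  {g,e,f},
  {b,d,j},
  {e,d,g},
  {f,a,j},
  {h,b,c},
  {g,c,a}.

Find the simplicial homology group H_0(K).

Order the vertices as a < b < c < d < e < f < g < h < i < j. Listing each simplex with vertices in this order, K has dimension 2 with simplices:

  0-simplices (10): a, b, c, d, e, f, g, h, i, j
  1-simplices (30): ac, ad, af, ag, ah, aj, bc, bd, be, bf, bh, bi, bj, cg, ch, ci, cj, de, dg, dh, dj, ef, eg, ei, ej, fg, fh, fj, gh, ij
  2-simplices (20): acg, acj, adg, adh, afh, afj, bch, bci, bdh, bdj, bef, bei, bfj, cgh, cij, deg, dej, efg, eij, fgh

Hence C_0 ≅ Z^10, C_1 ≅ Z^30, C_2 ≅ Z^20.

∂_1: C_1 → C_0 is given by ∂[p,q] = [q] − [p]. For instance
  ∂bf = f − b.
The 10×30 boundary matrix has rank 9 and Smith normal form diag(1,1,1,1,1,1,1,1,1).

Boundary ∂_2: C_2 → C_1 sends each 2-simplex [p,q,r] to [q,r] − [p,r] + [p,q]. For instance
  ∂dej = ej − dj + de,
  ∂bch = ch − bh + bc.
The resulting 30×20 matrix has rank 20, and its Smith normal form has invariant factors (1,1,1,1,1,1,1,1,1,1,1,1,1,1,1,1,1,1,1,2).

From H_k ≅ ker(∂_k) / im(∂_{k+1}) we obtain:

  H_0: rank C_0 − rank ∂_1 = 10 − 9 = 1, and the invariant factors of ∂_1 are all 1, so H_0 = Z.

H_0 = Z.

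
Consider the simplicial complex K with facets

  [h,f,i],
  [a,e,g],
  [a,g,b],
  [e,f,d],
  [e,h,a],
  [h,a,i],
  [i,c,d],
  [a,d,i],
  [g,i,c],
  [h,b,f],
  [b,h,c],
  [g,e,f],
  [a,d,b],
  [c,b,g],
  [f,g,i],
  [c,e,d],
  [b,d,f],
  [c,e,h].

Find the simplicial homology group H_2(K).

K has 9 vertices, 27 edges, 18 triangles.
rank ∂_2 = 17, rank ∂_3 = 0 ⇒ b_2 = 18 − 17 − 0 = 1. So H_2 ≅ Z.

H_2 ≅ Z.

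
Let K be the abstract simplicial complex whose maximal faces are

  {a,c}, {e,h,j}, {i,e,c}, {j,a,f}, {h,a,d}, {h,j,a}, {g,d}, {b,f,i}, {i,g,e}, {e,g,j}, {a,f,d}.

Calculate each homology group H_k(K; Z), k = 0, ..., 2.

We work with the vertex ordering a < b < c < d < e < f < g < h < i < j. The simplices of K, each written with vertices in increasing order, are:

  0-simplices (10): a, b, c, d, e, f, g, h, i, j
  1-simplices (21): ac, ad, af, ah, aj, bf, bi, ce, ci, df, dg, dh, eg, eh, ei, ej, fi, fj, gi, gj, hj
  2-simplices (9): adf, adh, afj, ahj, bfi, cei, egi, egj, ehj

giving chain groups C_0 ≅ Z^10, C_1 ≅ Z^21, C_2 ≅ Z^9.

Boundary ∂_1: C_1 → C_0 maps an edge to its endpoints' difference, ∂[p,q] = q − p.
This gives a 10×21 integer matrix of rank 9; reducing to Smith normal form yields diagonal entries (1,1,1,1,1,1,1,1,1).

Boundary ∂_2: C_2 → C_1 maps a triangle to the signed sum of its edges. For instance
  ∂cei = ei − ci + ce,
  ∂egi = gi − ei + eg.
As a 21×9 matrix over Z this has rank 9, with invariant factors (1,1,1,1,1,1,1,1,1).

Now H_k = ker ∂_k / im ∂_{k+1}, so:

  H_0: rank C_0 − rank ∂_1 = 10 − 9 = 1, and the invariant factors of ∂_1 are all 1, so H_0 ≅ Z.
  H_1: rank ker ∂_1 − rank ∂_2 = (21 − 9) − 9 = 3, and the invariant factors of ∂_2 are all 1, so H_1 ≅ Z^3.
  H_2: rank ker ∂_2 − rank ∂_3 = (9 − 9) − 0 = 0, and there is no ∂_3, so H_2 ≅ 0.

H_0 ≅ Z,  H_1 ≅ Z^3,  H_2 = 0.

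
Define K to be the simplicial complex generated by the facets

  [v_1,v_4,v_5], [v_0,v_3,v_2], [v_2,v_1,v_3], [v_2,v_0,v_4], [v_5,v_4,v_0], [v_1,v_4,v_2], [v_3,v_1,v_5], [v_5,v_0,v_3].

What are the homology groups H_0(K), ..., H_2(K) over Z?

We work with the vertex ordering v_0 < v_1 < v_2 < v_3 < v_4 < v_5. The simplices of K, each written with vertices in increasing order, are:

  0-simplices (6): [v_0], [v_1], [v_2], [v_3], [v_4], [v_5]
  1-simplices (12): [v_0,v_2], [v_0,v_3], [v_0,v_4], [v_0,v_5], [v_1,v_2], [v_1,v_3], [v_1,v_4], [v_1,v_5], [v_2,v_3], [v_2,v_4], [v_3,v_5], [v_4,v_5]
  2-simplices (8): [v_0,v_2,v_3], [v_0,v_2,v_4], [v_0,v_3,v_5], [v_0,v_4,v_5], [v_1,v_2,v_3], [v_1,v_2,v_4], [v_1,v_3,v_5], [v_1,v_4,v_5]

Hence C_0 ≅ Z^6, C_1 ≅ Z^12, C_2 ≅ Z^8.

Boundary ∂_1: C_1 → C_0 maps an edge to its endpoints' difference, ∂[p,q] = q − p. For instance
  ∂[v_1,v_5] = [v_5] − [v_1].
The resulting 6×12 matrix has rank 5, and its Smith normal form has invariant factors (1,1,1,1,1).

Boundary ∂_2: C_2 → C_1 maps a triangle to the signed sum of its edges. For instance
  ∂[v_0,v_3,v_5] = [v_3,v_5] − [v_0,v_5] + [v_0,v_3],
  ∂[v_1,v_2,v_4] = [v_2,v_4] − [v_1,v_4] + [v_1,v_2].
This gives a 12×8 integer matrix of rank 7; reducing to Smith normal form yields diagonal entries (1,1,1,1,1,1,1).

Computing H_k = (kernel of ∂_k) / (image of ∂_{k+1}):

  H_0: rank C_0 − rank ∂_1 = 6 − 5 = 1, and the invariant factors of ∂_1 are all 1, so H_0 ≅ Z.
  H_1: rank ker ∂_1 − rank ∂_2 = (12 − 5) − 7 = 0, and the invariant factors of ∂_2 are all 1, so H_1 ≅ 0.
  H_2: rank ker ∂_2 − rank ∂_3 = (8 − 7) − 0 = 1, and there is no ∂_3, so H_2 ≅ Z.

As a check, the Euler characteristic is 6 − 12 + 8 = 2, which agrees with 1 − 0 + 1 = 2.

H_0 ≅ Z,  H_1 = 0,  H_2 ≅ Z.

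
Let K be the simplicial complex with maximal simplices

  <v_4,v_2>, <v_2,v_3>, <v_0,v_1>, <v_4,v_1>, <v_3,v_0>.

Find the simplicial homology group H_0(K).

H_0 = Z.

Take the total order v_0 < v_1 < v_2 < v_3 < v_4 on the vertex set. Then K (dimension 1) consists of the simplices:

  0-simplices (5): [v_0], [v_1], [v_2], [v_3], [v_4]
  1-simplices (5): [v_0,v_1], [v_0,v_3], [v_1,v_4], [v_2,v_3], [v_2,v_4]

giving chain groups C_0 ≅ Z^5, C_1 ≅ Z^5.

Boundary ∂_1: C_1 → C_0 sends each edge [p,q] (with p < q) to q − p.
This gives a 5×5 integer matrix of rank 4; reducing to Smith normal form yields diagonal entries (1,1,1,1).

Computing H_k = (kernel of ∂_k) / (image of ∂_{k+1}):

  H_0: rank C_0 − rank ∂_1 = 5 − 4 = 1, and the invariant factors of ∂_1 are all 1, so H_0 = Z.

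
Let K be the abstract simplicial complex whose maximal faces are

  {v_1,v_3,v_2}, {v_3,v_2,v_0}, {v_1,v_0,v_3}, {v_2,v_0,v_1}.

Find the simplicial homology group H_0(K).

H_0 = Z.

K has 4 vertices, 6 edges, 4 triangles.
rank ∂_0 = 0, rank ∂_1 = 3 ⇒ b_0 = 4 − 0 − 3 = 1; all invariant factors of ∂_1 are 1 so no torsion. So H_0 = Z.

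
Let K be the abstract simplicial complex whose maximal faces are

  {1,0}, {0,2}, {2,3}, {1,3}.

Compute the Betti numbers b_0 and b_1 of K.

K has 4 vertices, 4 edges.
rank ∂_0 = 0, rank ∂_1 = 3 ⇒ b_0 = 4 − 0 − 3 = 1; all invariant factors of ∂_1 are 1 so no torsion. So H_0 = Z.
rank ∂_1 = 3, rank ∂_2 = 0 ⇒ b_1 = 4 − 3 − 0 = 1. So H_1 = Z.

b_0 = 1, b_1 = 1.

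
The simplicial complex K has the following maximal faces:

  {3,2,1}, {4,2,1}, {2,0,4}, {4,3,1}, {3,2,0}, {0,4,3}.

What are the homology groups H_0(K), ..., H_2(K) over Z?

Fix the vertex order 0 < 1 < 2 < 3 < 4 and write every simplex with vertices in increasing order. Then dim K = 2 and the simplices of K are:

  0-simplices (5): [0], [1], [2], [3], [4]
  1-simplices (9): [0,2], [0,3], [0,4], [1,2], [1,3], [1,4], [2,3], [2,4], [3,4]
  2-simplices (6): [0,2,3], [0,2,4], [0,3,4], [1,2,3], [1,2,4], [1,3,4]

so the chain groups are C_0 ≅ Z^5, C_1 ≅ Z^9, C_2 ≅ Z^6.

∂_1: C_1 → C_0 maps an edge to its endpoints' difference, ∂[p,q] = q − p.
The resulting 5×9 matrix has rank 4, and its Smith normal form has invariant factors (1,1,1,1).

The boundary map ∂_2: C_2 → C_1 acts by ∂[p,q,r] = [q,r] − [p,r] + [p,q]. For instance
  ∂[1,2,3] = [2,3] − [1,3] + [1,2],
  ∂[1,3,4] = [3,4] − [1,4] + [1,3].
As a 9×6 matrix over Z this has rank 5, with invariant factors (1,1,1,1,1).

Now H_k = ker ∂_k / im ∂_{k+1}, so:

  H_0: rank C_0 − rank ∂_1 = 5 − 4 = 1, and the invariant factors of ∂_1 are all 1, so H_0 = Z.
  H_1: rank ker ∂_1 − rank ∂_2 = (9 − 4) − 5 = 0, and the invariant factors of ∂_2 are all 1, so H_1 = 0.
  H_2: rank ker ∂_2 − rank ∂_3 = (6 − 5) − 0 = 1, and there is no ∂_3, so H_2 = Z.

As a check, the Euler characteristic is 5 − 9 + 6 = 2, which agrees with 1 − 0 + 1 = 2.

H_0 ≅ Z,  H_1 = 0,  H_2 ≅ Z.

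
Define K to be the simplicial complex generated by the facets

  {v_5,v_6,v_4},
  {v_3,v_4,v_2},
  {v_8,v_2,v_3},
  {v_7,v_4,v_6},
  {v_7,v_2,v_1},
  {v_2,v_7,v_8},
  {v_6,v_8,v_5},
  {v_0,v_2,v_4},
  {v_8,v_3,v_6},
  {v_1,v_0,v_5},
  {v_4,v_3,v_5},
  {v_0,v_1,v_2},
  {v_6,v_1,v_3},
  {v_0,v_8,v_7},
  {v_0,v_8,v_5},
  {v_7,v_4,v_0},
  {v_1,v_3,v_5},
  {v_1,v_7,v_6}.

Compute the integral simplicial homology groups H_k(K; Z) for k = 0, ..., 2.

H_0 ≅ Z,  H_1 ≅ Z ⊕ Z_2,  H_2 = 0.

Fix the vertex order v_0 < v_1 < v_2 < v_3 < v_4 < v_5 < v_6 < v_7 < v_8 and write every simplex with vertices in increasing order. Then dim K = 2 and the simplices of K are:

  0-simplices (9): [v_0], [v_1], [v_2], [v_3], [v_4], [v_5], [v_6], [v_7], [v_8]
  1-simplices (27): (27 of them)
  2-simplices (18): (18 of them)

so the chain groups are C_0 ≅ Z^9, C_1 ≅ Z^27, C_2 ≅ Z^18.

Boundary ∂_1: C_1 → C_0 sends each edge [p,q] (with p < q) to q − p. For instance
  ∂[v_1,v_6] = [v_6] − [v_1].
This gives a 9×27 integer matrix of rank 8; reducing to Smith normal form yields diagonal entries (1,1,1,1,1,1,1,1).

∂_2: C_2 → C_1 acts by ∂[p,q,r] = [q,r] − [p,r] + [p,q]. For instance
  ∂[v_3,v_4,v_5] = [v_4,v_5] − [v_3,v_5] + [v_3,v_4],
  ∂[v_0,v_1,v_2] = [v_1,v_2] − [v_0,v_2] + [v_0,v_1].
This gives a 27×18 integer matrix of rank 18; reducing to Smith normal form yields diagonal entries (1,1,1,1,1,1,1,1,1,1,1,1,1,1,1,1,1,2).

Now H_k = ker ∂_k / im ∂_{k+1}, so:

  H_0: rank C_0 − rank ∂_1 = 9 − 8 = 1, and the invariant factors of ∂_1 are all 1, so H_0 ≅ Z.
  H_1: rank ker ∂_1 − rank ∂_2 = (27 − 8) − 18 = 1, and ∂_2 has invariant factor 2 > 1, so H_1 ≅ Z ⊕ Z_2.
  H_2: rank ker ∂_2 − rank ∂_3 = (18 − 18) − 0 = 0, and there is no ∂_3, so H_2 ≅ 0.

As a check, the Euler characteristic is 9 − 27 + 18 = 0, which agrees with 1 − 1 + 0 = 0.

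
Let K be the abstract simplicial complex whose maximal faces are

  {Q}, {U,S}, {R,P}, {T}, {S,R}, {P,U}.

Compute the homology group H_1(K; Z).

We work with the vertex ordering P < Q < R < S < T < U. The simplices of K, each written with vertices in increasing order, are:

  0-simplices (6): P, Q, R, S, T, U
  1-simplices (4): PR, PU, RS, SU

Hence C_0 ≅ Z^6, C_1 ≅ Z^4.

The boundary map ∂_1: C_1 → C_0 is given by ∂[p,q] = [q] − [p]. For instance
  ∂PU = U − P.
The 6×4 boundary matrix has rank 3 and Smith normal form diag(1,1,1).

Now H_k = ker ∂_k / im ∂_{k+1}, so:

  H_1: rank ker ∂_1 − rank ∂_2 = (4 − 3) − 0 = 1, and there is no ∂_2, so H_1 = Z.

H_1 ≅ Z.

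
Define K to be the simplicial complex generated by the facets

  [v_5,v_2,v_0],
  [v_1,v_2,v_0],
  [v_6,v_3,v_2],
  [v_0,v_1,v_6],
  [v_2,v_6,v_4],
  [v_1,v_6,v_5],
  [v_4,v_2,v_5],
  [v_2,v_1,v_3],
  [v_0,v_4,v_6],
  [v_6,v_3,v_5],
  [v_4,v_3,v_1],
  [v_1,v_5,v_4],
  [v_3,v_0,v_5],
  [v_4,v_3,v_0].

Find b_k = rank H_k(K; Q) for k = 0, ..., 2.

We work with the vertex ordering v_0 < v_1 < v_2 < v_3 < v_4 < v_5 < v_6. The simplices of K, each written with vertices in increasing order, are:

  0-simplices (7): [v_0], [v_1], [v_2], [v_3], [v_4], [v_5], [v_6]
  1-simplices (21): (21 of them)
  2-simplices (14): (14 of them)

so the chain groups are C_0 ≅ Z^7, C_1 ≅ Z^21, C_2 ≅ Z^14.

∂_1: C_1 → C_0 is given by ∂[p,q] = [q] − [p].
This gives a 7×21 integer matrix of rank 6; reducing to Smith normal form yields diagonal entries (1,1,1,1,1,1).

∂_2: C_2 → C_1 sends each 2-simplex [p,q,r] to [q,r] − [p,r] + [p,q]. For instance
  ∂[v_0,v_4,v_6] = [v_4,v_6] − [v_0,v_6] + [v_0,v_4],
  ∂[v_1,v_5,v_6] = [v_5,v_6] − [v_1,v_6] + [v_1,v_5].
The 21×14 boundary matrix has rank 13 and Smith normal form diag(1,1,1,1,1,1,1,1,1,1,1,1,1).

Now H_k = ker ∂_k / im ∂_{k+1}, so:

  H_0: rank C_0 − rank ∂_1 = 7 − 6 = 1, and the invariant factors of ∂_1 are all 1, so H_0 ≅ Z.
  H_1: rank ker ∂_1 − rank ∂_2 = (21 − 6) − 13 = 2, and the invariant factors of ∂_2 are all 1, so H_1 ≅ Z^2.
  H_2: rank ker ∂_2 − rank ∂_3 = (14 − 13) − 0 = 1, and there is no ∂_3, so H_2 ≅ Z.

As a check, the Euler characteristic is 7 − 21 + 14 = 0, which agrees with 1 − 2 + 1 = 0.

Hence the Betti numbers are b_0 = 1, b_1 = 2, b_2 = 1.

b_0 = 1, b_1 = 2, b_2 = 1.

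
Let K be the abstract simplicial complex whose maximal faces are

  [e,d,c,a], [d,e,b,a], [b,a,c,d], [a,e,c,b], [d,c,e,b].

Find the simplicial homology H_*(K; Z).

Order the vertices as a < b < c < d < e. Listing each simplex with vertices in this order, K has dimension 3 with simplices:

  0-simplices (5): a, b, c, d, e
  1-simplices (10): ab, ac, ad, ae, bc, bd, be, cd, ce, de
  2-simplices (10): abc, abd, abe, acd, ace, ade, bcd, bce, bde, cde
  3-simplices (5): abcd, abce, abde, acde, bcde

giving chain groups C_0 ≅ Z^5, C_1 ≅ Z^10, C_2 ≅ Z^10, C_3 ≅ Z^5.

The boundary map ∂_1: C_1 → C_0 sends each edge [p,q] (with p < q) to q − p. For instance
  ∂bd = d − b.
The 5×10 boundary matrix has rank 4 and Smith normal form diag(1,1,1,1).

The boundary map ∂_2: C_2 → C_1 sends each 2-simplex [p,q,r] to [q,r] − [p,r] + [p,q]. For instance
  ∂cde = de − ce + cd,
  ∂abd = bd − ad + ab.
This gives a 10×10 integer matrix of rank 6; reducing to Smith normal form yields diagonal entries (1,1,1,1,1,1).

The boundary map ∂_3: C_3 → C_2 sends each 3-simplex σ to the alternating sum Σ_i (−1)^i (σ with its i-th vertex removed). For instance
  ∂abde = bde − ade + abe − abd,
  ∂abce = bce − ace + abe − abc.
The resulting 10×5 matrix has rank 4, and its Smith normal form has invariant factors (1,1,1,1).

From H_k ≅ ker(∂_k) / im(∂_{k+1}) we obtain:

  H_0: rank C_0 − rank ∂_1 = 5 − 4 = 1, and the invariant factors of ∂_1 are all 1, so H_0 ≅ Z.
  H_1: rank ker ∂_1 − rank ∂_2 = (10 − 4) − 6 = 0, and the invariant factors of ∂_2 are all 1, so H_1 ≅ 0.
  H_2: rank ker ∂_2 − rank ∂_3 = (10 − 6) − 4 = 0, and the invariant factors of ∂_3 are all 1, so H_2 ≅ 0.
  H_3: rank ker ∂_3 − rank ∂_4 = (5 − 4) − 0 = 1, and there is no ∂_4, so H_3 ≅ Z.

As a check, the Euler characteristic is 5 − 10 + 10 − 5 = 0, which agrees with 1 − 0 + 0 − 1 = 0.

H_0 ≅ Z,  H_1 = 0,  H_2 = 0,  H_3 ≅ Z.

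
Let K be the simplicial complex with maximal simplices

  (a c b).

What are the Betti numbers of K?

b_0 = 1, b_1 = 0, b_2 = 0.

Take the total order a < b < c on the vertex set. Then K (dimension 2) consists of the simplices:

  0-simplices (3): a, b, c
  1-simplices (3): ab, ac, bc
  2-simplices (1): abc

Hence C_0 ≅ Z^3, C_1 ≅ Z^3, C_2 ≅ Z^1.

∂_1: C_1 → C_0 maps an edge to its endpoints' difference, ∂[p,q] = q − p.
The resulting 3×3 matrix has rank 2, and its Smith normal form has invariant factors (1,1).

∂_2: C_2 → C_1 acts by ∂[p,q,r] = [q,r] − [p,r] + [p,q]. For instance
  ∂abc = bc − ac + ab.
The 3×1 boundary matrix has rank 1 and Smith normal form diag(1).

Now H_k = ker ∂_k / im ∂_{k+1}, so:

  H_0: rank C_0 − rank ∂_1 = 3 − 2 = 1, and the invariant factors of ∂_1 are all 1, so H_0 ≅ Z.
  H_1: rank ker ∂_1 − rank ∂_2 = (3 − 2) − 1 = 0, and the invariant factors of ∂_2 are all 1, so H_1 ≅ 0.
  H_2: rank ker ∂_2 − rank ∂_3 = (1 − 1) − 0 = 0, and there is no ∂_3, so H_2 ≅ 0.

As a check, the Euler characteristic is 3 − 3 + 1 = 1, which agrees with 1 − 0 + 0 = 1.
(K is a triangulation of the 2-simplex.)

Hence the Betti numbers are b_0 = 1, b_1 = 0, b_2 = 0.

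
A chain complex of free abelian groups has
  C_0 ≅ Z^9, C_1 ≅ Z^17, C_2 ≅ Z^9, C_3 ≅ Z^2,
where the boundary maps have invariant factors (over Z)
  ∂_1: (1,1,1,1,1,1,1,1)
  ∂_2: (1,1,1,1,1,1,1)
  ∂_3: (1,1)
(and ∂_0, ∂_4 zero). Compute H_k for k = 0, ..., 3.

H_0 = Z,  H_1 = Z^2,  H_2 = 0,  H_3 = 0.

H_0: b_0 = 9 − 0 − 8 = 1; torsion from ∂_1 factors > 1: none. So H_0 = Z.
H_1: b_1 = 17 − 8 − 7 = 2; torsion from ∂_2 factors > 1: none. So H_1 = Z^2.
H_2: b_2 = 9 − 7 − 2 = 0; torsion from ∂_3 factors > 1: none. So H_2 = 0.
H_3: b_3 = 2 − 2 − 0 = 0; torsion from ∂_4 factors > 1: none. So H_3 = 0.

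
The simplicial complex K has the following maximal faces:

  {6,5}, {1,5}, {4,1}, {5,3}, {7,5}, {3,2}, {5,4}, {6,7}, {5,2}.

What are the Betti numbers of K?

K has 7 vertices, 9 edges.
rank ∂_0 = 0, rank ∂_1 = 6 ⇒ b_0 = 7 − 0 − 6 = 1; all invariant factors of ∂_1 are 1 so no torsion. So H_0 = Z.
rank ∂_1 = 6, rank ∂_2 = 0 ⇒ b_1 = 9 − 6 − 0 = 3. So H_1 = Z^3.

b_0 = 1, b_1 = 3.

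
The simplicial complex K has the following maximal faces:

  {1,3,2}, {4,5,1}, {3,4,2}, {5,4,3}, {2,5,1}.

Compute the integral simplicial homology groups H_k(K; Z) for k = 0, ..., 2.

H_0 = Z,  H_1 = Z,  H_2 = 0.

Fix the vertex order 1 < 2 < 3 < 4 < 5 and write every simplex with vertices in increasing order. Then dim K = 2 and the simplices of K are:

  0-simplices (5): [1], [2], [3], [4], [5]
  1-simplices (10): [1,2], [1,3], [1,4], [1,5], [2,3], [2,4], [2,5], [3,4], [3,5], [4,5]
  2-simplices (5): [1,2,3], [1,2,5], [1,4,5], [2,3,4], [3,4,5]

Hence C_0 ≅ Z^5, C_1 ≅ Z^10, C_2 ≅ Z^5.

∂_1: C_1 → C_0 is given by ∂[p,q] = [q] − [p].
As a 5×10 matrix over Z this has rank 4, with invariant factors (1,1,1,1).

The boundary map ∂_2: C_2 → C_1 acts by ∂[p,q,r] = [q,r] − [p,r] + [p,q]. For instance
  ∂[3,4,5] = [4,5] − [3,5] + [3,4],
  ∂[2,3,4] = [3,4] − [2,4] + [2,3].
The 10×5 boundary matrix has rank 5 and Smith normal form diag(1,1,1,1,1).

Reading off H_k = ker ∂_k / im ∂_{k+1}:

  H_0: rank C_0 − rank ∂_1 = 5 − 4 = 1, and the invariant factors of ∂_1 are all 1, so H_0 ≅ Z.
  H_1: rank ker ∂_1 − rank ∂_2 = (10 − 4) − 5 = 1, and the invariant factors of ∂_2 are all 1, so H_1 ≅ Z.
  H_2: rank ker ∂_2 − rank ∂_3 = (5 − 5) − 0 = 0, and there is no ∂_3, so H_2 ≅ 0.

As a check, the Euler characteristic is 5 − 10 + 5 = 0, which agrees with 1 − 1 + 0 = 0.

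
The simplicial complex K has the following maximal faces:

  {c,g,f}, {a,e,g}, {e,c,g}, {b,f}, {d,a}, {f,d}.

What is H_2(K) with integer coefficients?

H_2 ≅ 0.

K has 7 vertices, 10 edges, 3 triangles.
rank ∂_2 = 3, rank ∂_3 = 0 ⇒ b_2 = 3 − 3 − 0 = 0. So H_2 = 0.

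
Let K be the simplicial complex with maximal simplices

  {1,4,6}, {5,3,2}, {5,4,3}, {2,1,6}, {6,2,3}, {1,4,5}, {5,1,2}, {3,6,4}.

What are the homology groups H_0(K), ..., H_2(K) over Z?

We work with the vertex ordering 1 < 2 < 3 < 4 < 5 < 6. The simplices of K, each written with vertices in increasing order, are:

  0-simplices (6): [1], [2], [3], [4], [5], [6]
  1-simplices (12): [1,2], [1,4], [1,5], [1,6], [2,3], [2,5], [2,6], [3,4], [3,5], [3,6], [4,5], [4,6]
  2-simplices (8): [1,2,5], [1,2,6], [1,4,5], [1,4,6], [2,3,5], [2,3,6], [3,4,5], [3,4,6]

Hence C_0 ≅ Z^6, C_1 ≅ Z^12, C_2 ≅ Z^8.

The boundary map ∂_1: C_1 → C_0 is given by ∂[p,q] = [q] − [p].
This gives a 6×12 integer matrix of rank 5; reducing to Smith normal form yields diagonal entries (1,1,1,1,1).

The boundary map ∂_2: C_2 → C_1 sends each 2-simplex [p,q,r] to [q,r] − [p,r] + [p,q]. For instance
  ∂[3,4,6] = [4,6] − [3,6] + [3,4],
  ∂[1,2,6] = [2,6] − [1,6] + [1,2].
The 12×8 boundary matrix has rank 7 and Smith normal form diag(1,1,1,1,1,1,1).

Reading off H_k = ker ∂_k / im ∂_{k+1}:

  H_0: rank C_0 − rank ∂_1 = 6 − 5 = 1, and the invariant factors of ∂_1 are all 1, so H_0 ≅ Z.
  H_1: rank ker ∂_1 − rank ∂_2 = (12 − 5) − 7 = 0, and the invariant factors of ∂_2 are all 1, so H_1 ≅ 0.
  H_2: rank ker ∂_2 − rank ∂_3 = (8 − 7) − 0 = 1, and there is no ∂_3, so H_2 ≅ Z.

As a check, the Euler characteristic is 6 − 12 + 8 = 2, which agrees with 1 − 0 + 1 = 2.
(K is a triangulation of the 2-sphere S^2.)

H_0 = Z,  H_1 = 0,  H_2 = Z.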